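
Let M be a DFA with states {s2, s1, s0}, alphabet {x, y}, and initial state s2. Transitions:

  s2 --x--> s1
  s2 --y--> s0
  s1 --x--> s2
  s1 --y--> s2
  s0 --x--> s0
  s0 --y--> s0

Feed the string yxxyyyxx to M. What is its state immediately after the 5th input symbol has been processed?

start at s2
read 'y': s2 → s0
read 'x': s0 → s0
read 'x': s0 → s0
read 'y': s0 → s0
read 'y': s0 → s0
After 5 symbols: s0.

s0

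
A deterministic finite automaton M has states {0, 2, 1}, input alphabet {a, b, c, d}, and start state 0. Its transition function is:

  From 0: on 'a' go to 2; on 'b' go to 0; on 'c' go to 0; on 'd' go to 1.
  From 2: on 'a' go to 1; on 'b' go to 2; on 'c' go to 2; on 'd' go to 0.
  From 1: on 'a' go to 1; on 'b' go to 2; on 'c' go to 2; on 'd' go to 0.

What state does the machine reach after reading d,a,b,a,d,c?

0

start at 0
read 'd': 0 → 1
read 'a': 1 → 1
read 'b': 1 → 2
read 'a': 2 → 1
read 'd': 1 → 0
read 'c': 0 → 0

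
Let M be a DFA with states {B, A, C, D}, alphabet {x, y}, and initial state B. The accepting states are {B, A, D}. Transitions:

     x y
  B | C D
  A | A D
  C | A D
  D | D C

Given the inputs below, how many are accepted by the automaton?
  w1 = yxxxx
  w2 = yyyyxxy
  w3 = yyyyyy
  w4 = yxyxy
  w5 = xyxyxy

w1: B → D → D → D → D → D  → end D, accepted
w2: B → D → C → D → C → A → A → D  → end D, accepted
w3: B → D → C → D → C → D → C  → end C, rejected
w4: B → D → D → C → A → D  → end D, accepted
w5: B → C → D → D → C → A → D  → end D, accepted

4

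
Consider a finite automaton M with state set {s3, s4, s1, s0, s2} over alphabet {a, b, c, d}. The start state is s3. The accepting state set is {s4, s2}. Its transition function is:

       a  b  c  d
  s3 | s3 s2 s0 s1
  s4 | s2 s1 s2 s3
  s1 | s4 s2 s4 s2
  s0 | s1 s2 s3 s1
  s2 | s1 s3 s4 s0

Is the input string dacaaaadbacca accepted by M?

No

s3 → s1 → s4 → s2 → s1 → s4 → s2 → s1 → s2 → s3 → s3 → s0 → s3 → s3
End state s3 is not accepting.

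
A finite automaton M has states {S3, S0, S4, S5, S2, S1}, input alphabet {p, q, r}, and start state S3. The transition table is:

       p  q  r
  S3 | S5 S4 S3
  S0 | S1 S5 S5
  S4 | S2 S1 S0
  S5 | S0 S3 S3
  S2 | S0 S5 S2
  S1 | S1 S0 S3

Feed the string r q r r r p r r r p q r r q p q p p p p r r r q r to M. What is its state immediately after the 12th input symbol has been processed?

S3

Trace: S3 -r-> S3 -q-> S4 -r-> S0 -r-> S5 -r-> S3 -p-> S5 -r-> S3 -r-> S3 -r-> S3 -p-> S5 -q-> S3 -r-> S3
After 12 symbols: S3.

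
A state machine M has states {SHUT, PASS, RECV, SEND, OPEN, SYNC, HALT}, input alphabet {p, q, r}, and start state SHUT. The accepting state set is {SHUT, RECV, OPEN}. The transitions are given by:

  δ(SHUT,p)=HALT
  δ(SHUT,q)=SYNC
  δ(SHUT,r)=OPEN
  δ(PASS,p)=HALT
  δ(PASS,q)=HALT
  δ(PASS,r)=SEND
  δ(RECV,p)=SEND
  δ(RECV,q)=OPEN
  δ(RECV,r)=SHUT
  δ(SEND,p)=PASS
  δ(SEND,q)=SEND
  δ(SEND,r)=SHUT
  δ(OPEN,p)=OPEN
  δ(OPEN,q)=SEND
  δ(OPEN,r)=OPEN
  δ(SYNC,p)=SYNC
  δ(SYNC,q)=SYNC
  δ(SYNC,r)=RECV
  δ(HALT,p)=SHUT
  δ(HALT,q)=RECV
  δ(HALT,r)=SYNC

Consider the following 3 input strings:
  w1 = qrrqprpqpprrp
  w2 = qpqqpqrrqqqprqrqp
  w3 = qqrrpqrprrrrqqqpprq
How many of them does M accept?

0

w1: Trace: SHUT -q-> SYNC -r-> RECV -r-> SHUT -q-> SYNC -p-> SYNC -r-> RECV -p-> SEND -q-> SEND -p-> PASS -p-> HALT -r-> SYNC -r-> RECV -p-> SEND  → end SEND, rejected
w2: Trace: SHUT -q-> SYNC -p-> SYNC -q-> SYNC -q-> SYNC -p-> SYNC -q-> SYNC -r-> RECV -r-> SHUT -q-> SYNC -q-> SYNC -q-> SYNC -p-> SYNC -r-> RECV -q-> OPEN -r-> OPEN -q-> SEND -p-> PASS  → end PASS, rejected
w3: Trace: SHUT -q-> SYNC -q-> SYNC -r-> RECV -r-> SHUT -p-> HALT -q-> RECV -r-> SHUT -p-> HALT -r-> SYNC -r-> RECV -r-> SHUT -r-> OPEN -q-> SEND -q-> SEND -q-> SEND -p-> PASS -p-> HALT -r-> SYNC -q-> SYNC  → end SYNC, rejected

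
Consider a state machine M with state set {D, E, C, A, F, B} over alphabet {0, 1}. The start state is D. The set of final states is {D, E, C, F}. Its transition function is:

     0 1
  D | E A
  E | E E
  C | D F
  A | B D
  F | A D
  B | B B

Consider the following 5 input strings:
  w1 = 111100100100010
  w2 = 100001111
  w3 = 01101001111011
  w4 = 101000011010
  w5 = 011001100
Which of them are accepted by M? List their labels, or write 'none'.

w1, w3, w5

w1:
  start at D
  read '1': D → A
  read '1': A → D
  read '1': D → A
  read '1': A → D
  read '0': D → E
  read '0': E → E
  read '1': E → E
  read '0': E → E
  read '0': E → E
  read '1': E → E
  read '0': E → E
  read '0': E → E
  read '0': E → E
  read '1': E → E
  read '0': E → E
  end E, accepted
w2:
  start at D
  read '1': D → A
  read '0': A → B
  read '0': B → B
  read '0': B → B
  read '0': B → B
  read '1': B → B
  read '1': B → B
  read '1': B → B
  read '1': B → B
  end B, rejected
w3:
  start at D
  read '0': D → E
  read '1': E → E
  read '1': E → E
  read '0': E → E
  read '1': E → E
  read '0': E → E
  read '0': E → E
  read '1': E → E
  read '1': E → E
  read '1': E → E
  read '1': E → E
  read '0': E → E
  read '1': E → E
  read '1': E → E
  end E, accepted
w4:
  start at D
  read '1': D → A
  read '0': A → B
  read '1': B → B
  read '0': B → B
  read '0': B → B
  read '0': B → B
  read '0': B → B
  read '1': B → B
  read '1': B → B
  read '0': B → B
  read '1': B → B
  read '0': B → B
  end B, rejected
w5:
  start at D
  read '0': D → E
  read '1': E → E
  read '1': E → E
  read '0': E → E
  read '0': E → E
  read '1': E → E
  read '1': E → E
  read '0': E → E
  read '0': E → E
  end E, accepted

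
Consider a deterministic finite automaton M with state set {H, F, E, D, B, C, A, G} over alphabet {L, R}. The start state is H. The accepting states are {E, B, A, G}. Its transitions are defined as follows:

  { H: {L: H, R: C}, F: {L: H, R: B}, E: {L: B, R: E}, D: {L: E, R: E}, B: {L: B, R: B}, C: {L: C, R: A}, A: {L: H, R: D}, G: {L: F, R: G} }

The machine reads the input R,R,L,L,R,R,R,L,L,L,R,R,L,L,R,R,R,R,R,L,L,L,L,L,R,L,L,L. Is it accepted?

H → C → A → H → H → C → A → D → E → B → B → B → B → B → B → B → B → B → B → B → B → B → B → B → B → B → B → B → B
End state B is accepting.

Yes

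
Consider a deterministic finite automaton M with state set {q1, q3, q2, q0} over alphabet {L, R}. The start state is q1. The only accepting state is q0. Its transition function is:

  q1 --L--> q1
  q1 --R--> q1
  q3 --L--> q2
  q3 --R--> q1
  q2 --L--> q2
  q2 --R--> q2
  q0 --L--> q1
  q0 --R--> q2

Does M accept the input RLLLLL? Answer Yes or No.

No

start at q1
read 'R': q1 → q1
read 'L': q1 → q1
read 'L': q1 → q1
read 'L': q1 → q1
read 'L': q1 → q1
read 'L': q1 → q1
End state q1 is not accepting.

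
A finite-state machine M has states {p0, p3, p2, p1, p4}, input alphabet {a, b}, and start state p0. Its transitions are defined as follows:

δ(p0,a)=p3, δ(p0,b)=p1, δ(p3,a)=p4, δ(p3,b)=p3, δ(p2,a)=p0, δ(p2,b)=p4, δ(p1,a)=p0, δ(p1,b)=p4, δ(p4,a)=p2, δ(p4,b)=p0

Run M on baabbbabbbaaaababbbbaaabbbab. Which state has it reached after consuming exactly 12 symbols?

p0

start at p0
read 'b': p0 → p1
read 'a': p1 → p0
read 'a': p0 → p3
read 'b': p3 → p3
read 'b': p3 → p3
read 'b': p3 → p3
read 'a': p3 → p4
read 'b': p4 → p0
read 'b': p0 → p1
read 'b': p1 → p4
read 'a': p4 → p2
read 'a': p2 → p0
After 12 symbols: p0.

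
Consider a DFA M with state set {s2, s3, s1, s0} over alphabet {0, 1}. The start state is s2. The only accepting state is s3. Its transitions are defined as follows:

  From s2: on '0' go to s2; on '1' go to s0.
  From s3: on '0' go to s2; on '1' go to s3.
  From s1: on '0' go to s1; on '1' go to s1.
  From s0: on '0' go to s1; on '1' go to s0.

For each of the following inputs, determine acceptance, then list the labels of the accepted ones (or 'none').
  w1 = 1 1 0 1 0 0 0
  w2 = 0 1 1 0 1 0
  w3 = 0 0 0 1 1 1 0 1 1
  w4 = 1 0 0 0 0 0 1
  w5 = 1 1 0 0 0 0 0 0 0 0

w1: s2 → s0 → s0 → s1 → s1 → s1 → s1 → s1  → end s1, rejected
w2: s2 → s2 → s0 → s0 → s1 → s1 → s1  → end s1, rejected
w3: s2 → s2 → s2 → s2 → s0 → s0 → s0 → s1 → s1 → s1  → end s1, rejected
w4: s2 → s0 → s1 → s1 → s1 → s1 → s1 → s1  → end s1, rejected
w5: s2 → s0 → s0 → s1 → s1 → s1 → s1 → s1 → s1 → s1 → s1  → end s1, rejected

none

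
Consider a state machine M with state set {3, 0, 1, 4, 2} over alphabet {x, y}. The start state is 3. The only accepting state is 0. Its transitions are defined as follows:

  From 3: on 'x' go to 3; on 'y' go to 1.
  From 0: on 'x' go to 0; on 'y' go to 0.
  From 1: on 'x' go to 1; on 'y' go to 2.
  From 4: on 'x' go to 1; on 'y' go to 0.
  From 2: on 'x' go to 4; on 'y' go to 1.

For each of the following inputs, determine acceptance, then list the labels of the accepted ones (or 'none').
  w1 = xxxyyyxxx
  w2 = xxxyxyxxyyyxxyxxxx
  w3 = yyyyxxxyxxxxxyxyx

w1:
  start at 3
  read 'x': 3 → 3
  read 'x': 3 → 3
  read 'x': 3 → 3
  read 'y': 3 → 1
  read 'y': 1 → 2
  read 'y': 2 → 1
  read 'x': 1 → 1
  read 'x': 1 → 1
  read 'x': 1 → 1
  end 1, rejected
w2:
  start at 3
  read 'x': 3 → 3
  read 'x': 3 → 3
  read 'x': 3 → 3
  read 'y': 3 → 1
  read 'x': 1 → 1
  read 'y': 1 → 2
  read 'x': 2 → 4
  read 'x': 4 → 1
  read 'y': 1 → 2
  read 'y': 2 → 1
  read 'y': 1 → 2
  read 'x': 2 → 4
  read 'x': 4 → 1
  read 'y': 1 → 2
  read 'x': 2 → 4
  read 'x': 4 → 1
  read 'x': 1 → 1
  read 'x': 1 → 1
  end 1, rejected
w3:
  start at 3
  read 'y': 3 → 1
  read 'y': 1 → 2
  read 'y': 2 → 1
  read 'y': 1 → 2
  read 'x': 2 → 4
  read 'x': 4 → 1
  read 'x': 1 → 1
  read 'y': 1 → 2
  read 'x': 2 → 4
  read 'x': 4 → 1
  read 'x': 1 → 1
  read 'x': 1 → 1
  read 'x': 1 → 1
  read 'y': 1 → 2
  read 'x': 2 → 4
  read 'y': 4 → 0
  read 'x': 0 → 0
  end 0, accepted

w3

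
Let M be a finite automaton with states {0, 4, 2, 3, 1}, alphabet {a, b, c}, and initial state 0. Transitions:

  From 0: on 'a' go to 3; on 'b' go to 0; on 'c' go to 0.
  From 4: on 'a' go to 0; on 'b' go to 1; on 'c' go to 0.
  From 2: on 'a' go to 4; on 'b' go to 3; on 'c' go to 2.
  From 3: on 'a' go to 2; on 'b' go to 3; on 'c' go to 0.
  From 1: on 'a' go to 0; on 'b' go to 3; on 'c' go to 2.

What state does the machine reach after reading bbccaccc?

0

start at 0
read 'b': 0 → 0
read 'b': 0 → 0
read 'c': 0 → 0
read 'c': 0 → 0
read 'a': 0 → 3
read 'c': 3 → 0
read 'c': 0 → 0
read 'c': 0 → 0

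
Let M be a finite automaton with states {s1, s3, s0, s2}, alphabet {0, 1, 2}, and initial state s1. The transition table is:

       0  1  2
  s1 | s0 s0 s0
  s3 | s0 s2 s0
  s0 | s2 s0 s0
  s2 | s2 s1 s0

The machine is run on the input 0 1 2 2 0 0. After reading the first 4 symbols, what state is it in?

s0

s1 → s0 → s0 → s0 → s0
After 4 symbols: s0.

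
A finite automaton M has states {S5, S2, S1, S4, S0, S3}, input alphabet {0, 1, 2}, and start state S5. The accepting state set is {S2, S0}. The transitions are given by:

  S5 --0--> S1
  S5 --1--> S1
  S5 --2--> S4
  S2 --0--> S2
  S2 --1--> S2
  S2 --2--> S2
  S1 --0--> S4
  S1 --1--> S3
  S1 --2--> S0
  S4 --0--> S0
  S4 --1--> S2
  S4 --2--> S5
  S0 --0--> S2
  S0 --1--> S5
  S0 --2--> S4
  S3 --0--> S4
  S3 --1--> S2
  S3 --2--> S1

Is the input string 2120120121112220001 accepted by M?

Yes

S5 → S4 → S2 → S2 → S2 → S2 → S2 → S2 → S2 → S2 → S2 → S2 → S2 → S2 → S2 → S2 → S2 → S2 → S2 → S2
End state S2 is accepting.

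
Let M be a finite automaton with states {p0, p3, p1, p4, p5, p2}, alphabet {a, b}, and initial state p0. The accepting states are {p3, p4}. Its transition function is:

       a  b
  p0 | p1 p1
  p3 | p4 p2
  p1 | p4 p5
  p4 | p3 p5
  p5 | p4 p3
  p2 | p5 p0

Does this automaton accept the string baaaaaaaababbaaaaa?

start at p0
read 'b': p0 → p1
read 'a': p1 → p4
read 'a': p4 → p3
read 'a': p3 → p4
read 'a': p4 → p3
read 'a': p3 → p4
read 'a': p4 → p3
read 'a': p3 → p4
read 'a': p4 → p3
read 'b': p3 → p2
read 'a': p2 → p5
read 'b': p5 → p3
read 'b': p3 → p2
read 'a': p2 → p5
read 'a': p5 → p4
read 'a': p4 → p3
read 'a': p3 → p4
read 'a': p4 → p3
End state p3 is accepting.

Yes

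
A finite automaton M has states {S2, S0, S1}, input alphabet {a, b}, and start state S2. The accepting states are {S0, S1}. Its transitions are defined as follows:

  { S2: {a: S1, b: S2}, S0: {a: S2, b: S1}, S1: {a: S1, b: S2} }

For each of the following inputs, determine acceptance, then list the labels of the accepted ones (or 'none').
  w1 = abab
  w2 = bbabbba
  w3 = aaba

w1: Trace: S2 -a-> S1 -b-> S2 -a-> S1 -b-> S2  → end S2, rejected
w2: Trace: S2 -b-> S2 -b-> S2 -a-> S1 -b-> S2 -b-> S2 -b-> S2 -a-> S1  → end S1, accepted
w3: Trace: S2 -a-> S1 -a-> S1 -b-> S2 -a-> S1  → end S1, accepted

w2, w3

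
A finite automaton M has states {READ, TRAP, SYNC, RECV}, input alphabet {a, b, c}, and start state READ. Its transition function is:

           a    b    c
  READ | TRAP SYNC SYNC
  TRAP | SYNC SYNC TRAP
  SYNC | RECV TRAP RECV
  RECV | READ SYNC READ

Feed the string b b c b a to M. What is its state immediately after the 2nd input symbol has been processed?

TRAP

start at READ
read 'b': READ → SYNC
read 'b': SYNC → TRAP
After 2 symbols: TRAP.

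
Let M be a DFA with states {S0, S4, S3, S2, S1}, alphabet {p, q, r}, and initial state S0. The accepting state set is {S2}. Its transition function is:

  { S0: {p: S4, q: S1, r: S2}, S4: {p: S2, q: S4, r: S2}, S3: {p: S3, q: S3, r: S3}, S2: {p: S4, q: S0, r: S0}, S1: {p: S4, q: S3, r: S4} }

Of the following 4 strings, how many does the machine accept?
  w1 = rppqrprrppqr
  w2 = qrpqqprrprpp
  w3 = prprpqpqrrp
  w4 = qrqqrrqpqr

3

w1: Trace: S0 -r-> S2 -p-> S4 -p-> S2 -q-> S0 -r-> S2 -p-> S4 -r-> S2 -r-> S0 -p-> S4 -p-> S2 -q-> S0 -r-> S2  → end S2, accepted
w2: Trace: S0 -q-> S1 -r-> S4 -p-> S2 -q-> S0 -q-> S1 -p-> S4 -r-> S2 -r-> S0 -p-> S4 -r-> S2 -p-> S4 -p-> S2  → end S2, accepted
w3: Trace: S0 -p-> S4 -r-> S2 -p-> S4 -r-> S2 -p-> S4 -q-> S4 -p-> S2 -q-> S0 -r-> S2 -r-> S0 -p-> S4  → end S4, rejected
w4: Trace: S0 -q-> S1 -r-> S4 -q-> S4 -q-> S4 -r-> S2 -r-> S0 -q-> S1 -p-> S4 -q-> S4 -r-> S2  → end S2, accepted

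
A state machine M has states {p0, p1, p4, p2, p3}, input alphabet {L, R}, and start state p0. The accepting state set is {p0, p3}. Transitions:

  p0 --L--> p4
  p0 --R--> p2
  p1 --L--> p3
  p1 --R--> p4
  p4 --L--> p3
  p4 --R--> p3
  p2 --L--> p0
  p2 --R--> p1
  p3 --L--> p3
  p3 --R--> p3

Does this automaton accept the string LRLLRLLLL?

start at p0
read 'L': p0 → p4
read 'R': p4 → p3
read 'L': p3 → p3
read 'L': p3 → p3
read 'R': p3 → p3
read 'L': p3 → p3
read 'L': p3 → p3
read 'L': p3 → p3
read 'L': p3 → p3
End state p3 is accepting.

Yes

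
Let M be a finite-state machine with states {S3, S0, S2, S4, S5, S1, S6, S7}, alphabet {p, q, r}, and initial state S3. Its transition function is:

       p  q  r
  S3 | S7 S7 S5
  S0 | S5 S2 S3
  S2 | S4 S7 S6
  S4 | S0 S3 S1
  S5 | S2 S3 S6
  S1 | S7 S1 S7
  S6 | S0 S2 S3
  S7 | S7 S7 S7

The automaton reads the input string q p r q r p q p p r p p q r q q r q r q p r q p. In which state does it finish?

Trace: S3 -q-> S7 -p-> S7 -r-> S7 -q-> S7 -r-> S7 -p-> S7 -q-> S7 -p-> S7 -p-> S7 -r-> S7 -p-> S7 -p-> S7 -q-> S7 -r-> S7 -q-> S7 -q-> S7 -r-> S7 -q-> S7 -r-> S7 -q-> S7 -p-> S7 -r-> S7 -q-> S7 -p-> S7

S7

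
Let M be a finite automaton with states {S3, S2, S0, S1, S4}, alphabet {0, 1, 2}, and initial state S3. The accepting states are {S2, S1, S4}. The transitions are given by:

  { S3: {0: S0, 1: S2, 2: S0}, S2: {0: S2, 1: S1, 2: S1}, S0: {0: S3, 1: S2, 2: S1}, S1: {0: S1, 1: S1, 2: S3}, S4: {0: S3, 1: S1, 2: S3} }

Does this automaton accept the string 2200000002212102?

No

start at S3
read '2': S3 → S0
read '2': S0 → S1
read '0': S1 → S1
read '0': S1 → S1
read '0': S1 → S1
read '0': S1 → S1
read '0': S1 → S1
read '0': S1 → S1
read '0': S1 → S1
read '2': S1 → S3
read '2': S3 → S0
read '1': S0 → S2
read '2': S2 → S1
read '1': S1 → S1
read '0': S1 → S1
read '2': S1 → S3
End state S3 is not accepting.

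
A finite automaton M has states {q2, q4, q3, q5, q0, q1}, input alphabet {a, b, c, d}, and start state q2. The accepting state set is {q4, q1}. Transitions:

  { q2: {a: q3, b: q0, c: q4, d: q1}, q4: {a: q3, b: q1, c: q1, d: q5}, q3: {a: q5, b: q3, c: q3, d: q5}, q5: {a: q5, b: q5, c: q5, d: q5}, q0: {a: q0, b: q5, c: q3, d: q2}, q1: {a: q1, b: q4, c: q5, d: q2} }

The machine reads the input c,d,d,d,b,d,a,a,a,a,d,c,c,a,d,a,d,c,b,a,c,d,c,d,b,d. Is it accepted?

No

Trace: q2 -c-> q4 -d-> q5 -d-> q5 -d-> q5 -b-> q5 -d-> q5 -a-> q5 -a-> q5 -a-> q5 -a-> q5 -d-> q5 -c-> q5 -c-> q5 -a-> q5 -d-> q5 -a-> q5 -d-> q5 -c-> q5 -b-> q5 -a-> q5 -c-> q5 -d-> q5 -c-> q5 -d-> q5 -b-> q5 -d-> q5
End state q5 is not accepting.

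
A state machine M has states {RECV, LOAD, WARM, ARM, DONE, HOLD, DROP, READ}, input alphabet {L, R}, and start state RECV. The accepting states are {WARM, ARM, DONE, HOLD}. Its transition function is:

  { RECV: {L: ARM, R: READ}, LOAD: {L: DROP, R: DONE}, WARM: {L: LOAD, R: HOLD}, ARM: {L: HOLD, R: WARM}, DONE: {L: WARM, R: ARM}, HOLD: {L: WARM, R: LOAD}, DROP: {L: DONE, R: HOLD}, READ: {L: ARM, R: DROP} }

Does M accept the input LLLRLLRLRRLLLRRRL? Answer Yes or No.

RECV → ARM → HOLD → WARM → HOLD → WARM → LOAD → DONE → WARM → HOLD → LOAD → DROP → DONE → WARM → HOLD → LOAD → DONE → WARM
End state WARM is accepting.

Yes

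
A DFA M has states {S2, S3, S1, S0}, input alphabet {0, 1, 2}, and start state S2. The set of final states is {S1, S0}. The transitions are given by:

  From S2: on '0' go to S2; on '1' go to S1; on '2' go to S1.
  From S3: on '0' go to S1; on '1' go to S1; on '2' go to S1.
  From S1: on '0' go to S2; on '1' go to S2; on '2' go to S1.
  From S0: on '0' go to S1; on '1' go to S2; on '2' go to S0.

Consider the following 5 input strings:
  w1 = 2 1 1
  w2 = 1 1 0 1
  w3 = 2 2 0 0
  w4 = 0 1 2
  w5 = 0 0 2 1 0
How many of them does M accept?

3

w1: Trace: S2 -2-> S1 -1-> S2 -1-> S1  → end S1, accepted
w2: Trace: S2 -1-> S1 -1-> S2 -0-> S2 -1-> S1  → end S1, accepted
w3: Trace: S2 -2-> S1 -2-> S1 -0-> S2 -0-> S2  → end S2, rejected
w4: Trace: S2 -0-> S2 -1-> S1 -2-> S1  → end S1, accepted
w5: Trace: S2 -0-> S2 -0-> S2 -2-> S1 -1-> S2 -0-> S2  → end S2, rejected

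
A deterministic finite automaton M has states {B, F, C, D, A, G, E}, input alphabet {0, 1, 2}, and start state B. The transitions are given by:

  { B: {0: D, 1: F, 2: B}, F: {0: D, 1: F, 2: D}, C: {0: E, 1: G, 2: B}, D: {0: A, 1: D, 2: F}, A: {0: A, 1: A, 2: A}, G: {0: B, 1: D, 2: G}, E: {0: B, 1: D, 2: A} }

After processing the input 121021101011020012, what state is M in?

B → F → D → D → A → A → A → A → A → A → A → A → A → A → A → A → A → A → A

A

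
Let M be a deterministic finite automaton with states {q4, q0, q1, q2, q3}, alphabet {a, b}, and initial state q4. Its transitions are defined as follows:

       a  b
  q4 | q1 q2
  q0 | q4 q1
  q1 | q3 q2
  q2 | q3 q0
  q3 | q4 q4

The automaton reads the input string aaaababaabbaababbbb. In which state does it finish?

q1

start at q4
read 'a': q4 → q1
read 'a': q1 → q3
read 'a': q3 → q4
read 'a': q4 → q1
read 'b': q1 → q2
read 'a': q2 → q3
read 'b': q3 → q4
read 'a': q4 → q1
read 'a': q1 → q3
read 'b': q3 → q4
read 'b': q4 → q2
read 'a': q2 → q3
read 'a': q3 → q4
read 'b': q4 → q2
read 'a': q2 → q3
read 'b': q3 → q4
read 'b': q4 → q2
read 'b': q2 → q0
read 'b': q0 → q1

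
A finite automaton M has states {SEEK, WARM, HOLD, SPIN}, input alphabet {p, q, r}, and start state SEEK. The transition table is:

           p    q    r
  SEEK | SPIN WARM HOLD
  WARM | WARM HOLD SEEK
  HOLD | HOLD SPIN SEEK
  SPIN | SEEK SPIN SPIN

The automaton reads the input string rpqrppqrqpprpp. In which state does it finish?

SEEK → HOLD → HOLD → SPIN → SPIN → SEEK → SPIN → SPIN → SPIN → SPIN → SEEK → SPIN → SPIN → SEEK → SPIN

SPIN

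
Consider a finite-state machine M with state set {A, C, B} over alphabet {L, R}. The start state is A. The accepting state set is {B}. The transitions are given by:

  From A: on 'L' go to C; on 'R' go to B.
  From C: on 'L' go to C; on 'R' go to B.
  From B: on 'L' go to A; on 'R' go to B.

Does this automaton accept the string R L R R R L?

Trace: A -R-> B -L-> A -R-> B -R-> B -R-> B -L-> A
End state A is not accepting.

No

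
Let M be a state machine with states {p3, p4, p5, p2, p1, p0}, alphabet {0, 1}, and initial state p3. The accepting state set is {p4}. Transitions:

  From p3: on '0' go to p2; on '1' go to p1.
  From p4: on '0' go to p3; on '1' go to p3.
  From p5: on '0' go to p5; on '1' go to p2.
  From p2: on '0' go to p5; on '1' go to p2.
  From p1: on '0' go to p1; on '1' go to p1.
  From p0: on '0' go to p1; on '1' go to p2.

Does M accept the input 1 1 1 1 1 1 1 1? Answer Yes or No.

No

start at p3
read '1': p3 → p1
read '1': p1 → p1
read '1': p1 → p1
read '1': p1 → p1
read '1': p1 → p1
read '1': p1 → p1
read '1': p1 → p1
read '1': p1 → p1
End state p1 is not accepting.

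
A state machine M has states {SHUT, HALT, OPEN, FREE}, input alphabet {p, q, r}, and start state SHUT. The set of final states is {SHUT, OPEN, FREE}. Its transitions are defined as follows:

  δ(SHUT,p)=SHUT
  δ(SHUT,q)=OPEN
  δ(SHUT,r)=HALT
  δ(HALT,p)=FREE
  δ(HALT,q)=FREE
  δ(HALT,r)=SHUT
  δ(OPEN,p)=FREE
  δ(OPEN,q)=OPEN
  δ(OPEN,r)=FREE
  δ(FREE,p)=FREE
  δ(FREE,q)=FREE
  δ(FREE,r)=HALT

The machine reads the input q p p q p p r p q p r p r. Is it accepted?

SHUT → OPEN → FREE → FREE → FREE → FREE → FREE → HALT → FREE → FREE → FREE → HALT → FREE → HALT
End state HALT is not accepting.

No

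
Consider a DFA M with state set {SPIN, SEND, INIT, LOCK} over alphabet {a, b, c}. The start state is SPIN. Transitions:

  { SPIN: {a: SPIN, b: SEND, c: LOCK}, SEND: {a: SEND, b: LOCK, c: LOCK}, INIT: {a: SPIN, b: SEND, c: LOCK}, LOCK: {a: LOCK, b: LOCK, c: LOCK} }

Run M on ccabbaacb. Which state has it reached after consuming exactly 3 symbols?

Trace: SPIN -c-> LOCK -c-> LOCK -a-> LOCK
After 3 symbols: LOCK.

LOCK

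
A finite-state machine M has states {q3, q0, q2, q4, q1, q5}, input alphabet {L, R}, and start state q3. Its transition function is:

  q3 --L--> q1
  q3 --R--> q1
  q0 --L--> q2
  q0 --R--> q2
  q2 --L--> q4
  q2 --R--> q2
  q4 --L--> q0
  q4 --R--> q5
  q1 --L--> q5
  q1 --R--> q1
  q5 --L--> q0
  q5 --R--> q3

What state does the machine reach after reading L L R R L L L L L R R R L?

q3 → q1 → q5 → q3 → q1 → q5 → q0 → q2 → q4 → q0 → q2 → q2 → q2 → q4

q4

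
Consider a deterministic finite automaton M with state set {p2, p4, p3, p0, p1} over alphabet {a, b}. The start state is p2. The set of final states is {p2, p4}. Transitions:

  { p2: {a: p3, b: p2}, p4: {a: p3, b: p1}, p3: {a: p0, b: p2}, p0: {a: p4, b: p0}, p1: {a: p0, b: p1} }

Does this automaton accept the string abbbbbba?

Trace: p2 -a-> p3 -b-> p2 -b-> p2 -b-> p2 -b-> p2 -b-> p2 -b-> p2 -a-> p3
End state p3 is not accepting.

No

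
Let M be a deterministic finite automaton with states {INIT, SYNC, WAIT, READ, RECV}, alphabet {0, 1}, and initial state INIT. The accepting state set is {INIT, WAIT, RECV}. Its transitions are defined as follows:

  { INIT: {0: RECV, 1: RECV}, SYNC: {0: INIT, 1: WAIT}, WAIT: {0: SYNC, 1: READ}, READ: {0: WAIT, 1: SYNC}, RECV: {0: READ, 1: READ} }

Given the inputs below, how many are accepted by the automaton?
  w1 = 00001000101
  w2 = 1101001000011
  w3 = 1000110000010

2

w1:
  start at INIT
  read '0': INIT → RECV
  read '0': RECV → READ
  read '0': READ → WAIT
  read '0': WAIT → SYNC
  read '1': SYNC → WAIT
  read '0': WAIT → SYNC
  read '0': SYNC → INIT
  read '0': INIT → RECV
  read '1': RECV → READ
  read '0': READ → WAIT
  read '1': WAIT → READ
  end READ, rejected
w2:
  start at INIT
  read '1': INIT → RECV
  read '1': RECV → READ
  read '0': READ → WAIT
  read '1': WAIT → READ
  read '0': READ → WAIT
  read '0': WAIT → SYNC
  read '1': SYNC → WAIT
  read '0': WAIT → SYNC
  read '0': SYNC → INIT
  read '0': INIT → RECV
  read '0': RECV → READ
  read '1': READ → SYNC
  read '1': SYNC → WAIT
  end WAIT, accepted
w3:
  start at INIT
  read '1': INIT → RECV
  read '0': RECV → READ
  read '0': READ → WAIT
  read '0': WAIT → SYNC
  read '1': SYNC → WAIT
  read '1': WAIT → READ
  read '0': READ → WAIT
  read '0': WAIT → SYNC
  read '0': SYNC → INIT
  read '0': INIT → RECV
  read '0': RECV → READ
  read '1': READ → SYNC
  read '0': SYNC → INIT
  end INIT, accepted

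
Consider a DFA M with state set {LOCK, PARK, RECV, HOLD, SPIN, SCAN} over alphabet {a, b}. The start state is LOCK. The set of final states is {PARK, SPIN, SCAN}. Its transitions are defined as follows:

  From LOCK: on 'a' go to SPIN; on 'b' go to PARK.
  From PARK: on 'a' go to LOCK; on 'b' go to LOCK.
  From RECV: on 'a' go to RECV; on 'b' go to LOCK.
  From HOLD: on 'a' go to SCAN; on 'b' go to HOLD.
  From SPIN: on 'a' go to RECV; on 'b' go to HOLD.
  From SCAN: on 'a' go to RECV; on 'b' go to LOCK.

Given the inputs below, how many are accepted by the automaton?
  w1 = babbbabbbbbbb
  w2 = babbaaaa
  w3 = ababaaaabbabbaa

1

w1: Trace: LOCK -b-> PARK -a-> LOCK -b-> PARK -b-> LOCK -b-> PARK -a-> LOCK -b-> PARK -b-> LOCK -b-> PARK -b-> LOCK -b-> PARK -b-> LOCK -b-> PARK  → end PARK, accepted
w2: Trace: LOCK -b-> PARK -a-> LOCK -b-> PARK -b-> LOCK -a-> SPIN -a-> RECV -a-> RECV -a-> RECV  → end RECV, rejected
w3: Trace: LOCK -a-> SPIN -b-> HOLD -a-> SCAN -b-> LOCK -a-> SPIN -a-> RECV -a-> RECV -a-> RECV -b-> LOCK -b-> PARK -a-> LOCK -b-> PARK -b-> LOCK -a-> SPIN -a-> RECV  → end RECV, rejected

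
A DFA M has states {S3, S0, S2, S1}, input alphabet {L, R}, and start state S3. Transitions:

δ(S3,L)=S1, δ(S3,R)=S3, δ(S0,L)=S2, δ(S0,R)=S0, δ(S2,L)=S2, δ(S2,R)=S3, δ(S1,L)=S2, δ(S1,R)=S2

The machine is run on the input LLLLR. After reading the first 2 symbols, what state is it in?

S2

Trace: S3 -L-> S1 -L-> S2
After 2 symbols: S2.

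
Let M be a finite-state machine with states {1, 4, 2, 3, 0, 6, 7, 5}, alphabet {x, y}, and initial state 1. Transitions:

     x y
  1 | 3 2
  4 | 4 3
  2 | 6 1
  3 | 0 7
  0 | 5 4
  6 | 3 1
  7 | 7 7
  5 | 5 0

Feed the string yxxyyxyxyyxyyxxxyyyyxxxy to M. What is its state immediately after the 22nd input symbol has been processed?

7

1 → 2 → 6 → 3 → 7 → 7 → 7 → 7 → 7 → 7 → 7 → 7 → 7 → 7 → 7 → 7 → 7 → 7 → 7 → 7 → 7 → 7 → 7
After 22 symbols: 7.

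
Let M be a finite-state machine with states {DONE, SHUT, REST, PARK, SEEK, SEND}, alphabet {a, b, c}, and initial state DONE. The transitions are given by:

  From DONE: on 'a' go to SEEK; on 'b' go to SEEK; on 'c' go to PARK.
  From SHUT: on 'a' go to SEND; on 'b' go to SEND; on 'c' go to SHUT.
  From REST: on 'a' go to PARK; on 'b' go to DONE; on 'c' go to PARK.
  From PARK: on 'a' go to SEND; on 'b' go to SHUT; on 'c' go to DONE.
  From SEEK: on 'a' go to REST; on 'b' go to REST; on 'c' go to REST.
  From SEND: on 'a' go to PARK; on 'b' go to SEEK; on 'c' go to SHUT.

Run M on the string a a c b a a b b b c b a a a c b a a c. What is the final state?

DONE → SEEK → REST → PARK → SHUT → SEND → PARK → SHUT → SEND → SEEK → REST → DONE → SEEK → REST → PARK → DONE → SEEK → REST → PARK → DONE

DONE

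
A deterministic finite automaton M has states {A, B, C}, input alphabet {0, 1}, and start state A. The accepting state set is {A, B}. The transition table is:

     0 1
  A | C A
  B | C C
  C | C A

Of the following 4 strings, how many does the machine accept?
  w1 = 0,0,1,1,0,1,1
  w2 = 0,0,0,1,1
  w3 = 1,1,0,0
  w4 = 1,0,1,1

w1:
  start at A
  read '0': A → C
  read '0': C → C
  read '1': C → A
  read '1': A → A
  read '0': A → C
  read '1': C → A
  read '1': A → A
  end A, accepted
w2:
  start at A
  read '0': A → C
  read '0': C → C
  read '0': C → C
  read '1': C → A
  read '1': A → A
  end A, accepted
w3:
  start at A
  read '1': A → A
  read '1': A → A
  read '0': A → C
  read '0': C → C
  end C, rejected
w4:
  start at A
  read '1': A → A
  read '0': A → C
  read '1': C → A
  read '1': A → A
  end A, accepted

3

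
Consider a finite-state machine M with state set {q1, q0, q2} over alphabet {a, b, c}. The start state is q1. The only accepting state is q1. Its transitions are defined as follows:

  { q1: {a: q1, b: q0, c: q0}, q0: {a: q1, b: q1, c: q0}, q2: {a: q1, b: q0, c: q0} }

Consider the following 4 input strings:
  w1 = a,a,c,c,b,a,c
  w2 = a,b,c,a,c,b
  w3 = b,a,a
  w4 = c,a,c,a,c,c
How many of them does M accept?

2

w1:
  start at q1
  read 'a': q1 → q1
  read 'a': q1 → q1
  read 'c': q1 → q0
  read 'c': q0 → q0
  read 'b': q0 → q1
  read 'a': q1 → q1
  read 'c': q1 → q0
  end q0, rejected
w2:
  start at q1
  read 'a': q1 → q1
  read 'b': q1 → q0
  read 'c': q0 → q0
  read 'a': q0 → q1
  read 'c': q1 → q0
  read 'b': q0 → q1
  end q1, accepted
w3:
  start at q1
  read 'b': q1 → q0
  read 'a': q0 → q1
  read 'a': q1 → q1
  end q1, accepted
w4:
  start at q1
  read 'c': q1 → q0
  read 'a': q0 → q1
  read 'c': q1 → q0
  read 'a': q0 → q1
  read 'c': q1 → q0
  read 'c': q0 → q0
  end q0, rejected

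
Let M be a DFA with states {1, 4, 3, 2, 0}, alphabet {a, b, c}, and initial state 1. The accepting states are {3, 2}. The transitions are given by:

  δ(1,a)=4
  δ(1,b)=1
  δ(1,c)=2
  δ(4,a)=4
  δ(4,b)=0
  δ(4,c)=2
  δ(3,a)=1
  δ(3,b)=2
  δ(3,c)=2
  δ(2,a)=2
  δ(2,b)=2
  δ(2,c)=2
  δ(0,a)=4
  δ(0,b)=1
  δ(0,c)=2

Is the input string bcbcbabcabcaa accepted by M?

Yes

start at 1
read 'b': 1 → 1
read 'c': 1 → 2
read 'b': 2 → 2
read 'c': 2 → 2
read 'b': 2 → 2
read 'a': 2 → 2
read 'b': 2 → 2
read 'c': 2 → 2
read 'a': 2 → 2
read 'b': 2 → 2
read 'c': 2 → 2
read 'a': 2 → 2
read 'a': 2 → 2
End state 2 is accepting.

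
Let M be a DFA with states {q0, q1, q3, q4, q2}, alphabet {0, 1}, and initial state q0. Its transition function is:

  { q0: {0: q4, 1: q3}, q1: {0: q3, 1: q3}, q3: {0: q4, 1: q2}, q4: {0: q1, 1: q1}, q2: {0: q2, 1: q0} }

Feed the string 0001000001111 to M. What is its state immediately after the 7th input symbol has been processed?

start at q0
read '0': q0 → q4
read '0': q4 → q1
read '0': q1 → q3
read '1': q3 → q2
read '0': q2 → q2
read '0': q2 → q2
read '0': q2 → q2
After 7 symbols: q2.

q2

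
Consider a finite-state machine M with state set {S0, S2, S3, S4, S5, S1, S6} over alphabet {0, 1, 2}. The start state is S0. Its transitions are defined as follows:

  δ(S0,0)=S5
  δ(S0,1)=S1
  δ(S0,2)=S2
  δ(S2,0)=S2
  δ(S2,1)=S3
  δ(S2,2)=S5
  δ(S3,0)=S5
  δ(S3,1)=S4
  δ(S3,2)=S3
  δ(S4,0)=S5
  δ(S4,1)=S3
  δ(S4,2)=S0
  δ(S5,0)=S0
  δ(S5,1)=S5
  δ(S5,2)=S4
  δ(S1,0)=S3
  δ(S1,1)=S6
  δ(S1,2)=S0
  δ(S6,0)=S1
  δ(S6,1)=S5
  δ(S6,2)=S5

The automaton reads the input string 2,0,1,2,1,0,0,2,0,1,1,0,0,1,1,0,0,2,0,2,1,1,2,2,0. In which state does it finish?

S2

Trace: S0 -2-> S2 -0-> S2 -1-> S3 -2-> S3 -1-> S4 -0-> S5 -0-> S0 -2-> S2 -0-> S2 -1-> S3 -1-> S4 -0-> S5 -0-> S0 -1-> S1 -1-> S6 -0-> S1 -0-> S3 -2-> S3 -0-> S5 -2-> S4 -1-> S3 -1-> S4 -2-> S0 -2-> S2 -0-> S2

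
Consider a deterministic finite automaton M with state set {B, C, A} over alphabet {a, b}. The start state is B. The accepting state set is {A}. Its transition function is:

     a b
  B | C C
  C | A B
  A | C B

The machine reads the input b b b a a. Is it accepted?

Trace: B -b-> C -b-> B -b-> C -a-> A -a-> C
End state C is not accepting.

No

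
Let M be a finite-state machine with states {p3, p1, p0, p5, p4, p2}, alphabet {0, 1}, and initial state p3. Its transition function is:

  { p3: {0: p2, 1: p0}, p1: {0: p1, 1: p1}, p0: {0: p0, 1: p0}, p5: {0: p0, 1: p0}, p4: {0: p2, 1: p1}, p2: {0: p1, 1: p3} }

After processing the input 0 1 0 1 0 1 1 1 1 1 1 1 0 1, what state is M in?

p0

start at p3
read '0': p3 → p2
read '1': p2 → p3
read '0': p3 → p2
read '1': p2 → p3
read '0': p3 → p2
read '1': p2 → p3
read '1': p3 → p0
read '1': p0 → p0
read '1': p0 → p0
read '1': p0 → p0
read '1': p0 → p0
read '1': p0 → p0
read '0': p0 → p0
read '1': p0 → p0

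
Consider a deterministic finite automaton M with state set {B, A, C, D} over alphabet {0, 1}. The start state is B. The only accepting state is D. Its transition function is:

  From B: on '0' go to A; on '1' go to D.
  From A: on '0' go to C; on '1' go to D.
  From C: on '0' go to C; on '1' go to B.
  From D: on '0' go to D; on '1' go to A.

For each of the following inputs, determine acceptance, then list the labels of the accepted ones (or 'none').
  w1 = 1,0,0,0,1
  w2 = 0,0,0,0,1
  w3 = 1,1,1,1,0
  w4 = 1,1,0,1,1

w4

w1:
  start at B
  read '1': B → D
  read '0': D → D
  read '0': D → D
  read '0': D → D
  read '1': D → A
  end A, rejected
w2:
  start at B
  read '0': B → A
  read '0': A → C
  read '0': C → C
  read '0': C → C
  read '1': C → B
  end B, rejected
w3:
  start at B
  read '1': B → D
  read '1': D → A
  read '1': A → D
  read '1': D → A
  read '0': A → C
  end C, rejected
w4:
  start at B
  read '1': B → D
  read '1': D → A
  read '0': A → C
  read '1': C → B
  read '1': B → D
  end D, accepted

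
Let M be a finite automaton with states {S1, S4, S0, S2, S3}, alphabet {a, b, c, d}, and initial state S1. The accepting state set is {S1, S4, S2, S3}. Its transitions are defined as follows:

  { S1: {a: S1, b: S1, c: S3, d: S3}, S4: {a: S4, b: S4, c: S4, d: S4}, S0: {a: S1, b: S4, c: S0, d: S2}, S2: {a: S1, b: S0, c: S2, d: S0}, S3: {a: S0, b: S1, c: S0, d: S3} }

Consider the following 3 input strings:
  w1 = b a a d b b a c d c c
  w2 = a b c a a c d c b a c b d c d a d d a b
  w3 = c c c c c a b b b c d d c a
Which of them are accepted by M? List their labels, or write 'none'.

w1:
  start at S1
  read 'b': S1 → S1
  read 'a': S1 → S1
  read 'a': S1 → S1
  read 'd': S1 → S3
  read 'b': S3 → S1
  read 'b': S1 → S1
  read 'a': S1 → S1
  read 'c': S1 → S3
  read 'd': S3 → S3
  read 'c': S3 → S0
  read 'c': S0 → S0
  end S0, rejected
w2:
  start at S1
  read 'a': S1 → S1
  read 'b': S1 → S1
  read 'c': S1 → S3
  read 'a': S3 → S0
  read 'a': S0 → S1
  read 'c': S1 → S3
  read 'd': S3 → S3
  read 'c': S3 → S0
  read 'b': S0 → S4
  read 'a': S4 → S4
  read 'c': S4 → S4
  read 'b': S4 → S4
  read 'd': S4 → S4
  read 'c': S4 → S4
  read 'd': S4 → S4
  read 'a': S4 → S4
  read 'd': S4 → S4
  read 'd': S4 → S4
  read 'a': S4 → S4
  read 'b': S4 → S4
  end S4, accepted
w3:
  start at S1
  read 'c': S1 → S3
  read 'c': S3 → S0
  read 'c': S0 → S0
  read 'c': S0 → S0
  read 'c': S0 → S0
  read 'a': S0 → S1
  read 'b': S1 → S1
  read 'b': S1 → S1
  read 'b': S1 → S1
  read 'c': S1 → S3
  read 'd': S3 → S3
  read 'd': S3 → S3
  read 'c': S3 → S0
  read 'a': S0 → S1
  end S1, accepted

w2, w3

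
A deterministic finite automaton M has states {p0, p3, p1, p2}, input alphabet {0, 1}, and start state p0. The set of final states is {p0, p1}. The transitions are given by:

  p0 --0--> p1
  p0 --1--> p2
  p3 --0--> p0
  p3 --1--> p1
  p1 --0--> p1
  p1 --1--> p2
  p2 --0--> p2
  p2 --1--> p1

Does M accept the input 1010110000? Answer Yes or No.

p0 → p2 → p2 → p1 → p1 → p2 → p1 → p1 → p1 → p1 → p1
End state p1 is accepting.

Yes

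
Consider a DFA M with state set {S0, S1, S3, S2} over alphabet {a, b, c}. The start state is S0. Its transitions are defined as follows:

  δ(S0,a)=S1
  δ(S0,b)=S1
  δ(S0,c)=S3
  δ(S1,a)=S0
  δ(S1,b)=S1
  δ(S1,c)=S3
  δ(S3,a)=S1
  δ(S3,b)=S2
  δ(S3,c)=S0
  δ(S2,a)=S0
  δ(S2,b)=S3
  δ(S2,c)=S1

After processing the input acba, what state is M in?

Trace: S0 -a-> S1 -c-> S3 -b-> S2 -a-> S0

S0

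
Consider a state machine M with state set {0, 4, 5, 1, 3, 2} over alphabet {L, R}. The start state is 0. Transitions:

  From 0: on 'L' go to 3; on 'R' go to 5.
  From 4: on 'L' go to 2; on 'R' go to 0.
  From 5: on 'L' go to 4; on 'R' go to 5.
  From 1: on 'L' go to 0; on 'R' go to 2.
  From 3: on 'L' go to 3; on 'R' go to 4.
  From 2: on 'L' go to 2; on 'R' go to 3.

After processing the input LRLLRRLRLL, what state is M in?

Trace: 0 -L-> 3 -R-> 4 -L-> 2 -L-> 2 -R-> 3 -R-> 4 -L-> 2 -R-> 3 -L-> 3 -L-> 3

3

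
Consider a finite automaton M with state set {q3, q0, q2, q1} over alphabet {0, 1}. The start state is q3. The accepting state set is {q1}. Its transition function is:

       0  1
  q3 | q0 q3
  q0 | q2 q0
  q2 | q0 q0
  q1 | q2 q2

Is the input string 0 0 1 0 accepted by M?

No

start at q3
read '0': q3 → q0
read '0': q0 → q2
read '1': q2 → q0
read '0': q0 → q2
End state q2 is not accepting.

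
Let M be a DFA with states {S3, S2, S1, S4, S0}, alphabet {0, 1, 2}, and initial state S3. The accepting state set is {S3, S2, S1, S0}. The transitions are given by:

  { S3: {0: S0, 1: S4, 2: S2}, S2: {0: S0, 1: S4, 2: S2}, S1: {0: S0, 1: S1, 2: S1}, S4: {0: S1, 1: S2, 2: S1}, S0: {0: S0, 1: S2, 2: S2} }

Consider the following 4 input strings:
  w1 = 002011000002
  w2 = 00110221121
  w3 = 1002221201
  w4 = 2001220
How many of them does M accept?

w1: S3 → S0 → S0 → S2 → S0 → S2 → S4 → S1 → S0 → S0 → S0 → S0 → S2  → end S2, accepted
w2: S3 → S0 → S0 → S2 → S4 → S1 → S1 → S1 → S1 → S1 → S1 → S1  → end S1, accepted
w3: S3 → S4 → S1 → S0 → S2 → S2 → S2 → S4 → S1 → S0 → S2  → end S2, accepted
w4: S3 → S2 → S0 → S0 → S2 → S2 → S2 → S0  → end S0, accepted

4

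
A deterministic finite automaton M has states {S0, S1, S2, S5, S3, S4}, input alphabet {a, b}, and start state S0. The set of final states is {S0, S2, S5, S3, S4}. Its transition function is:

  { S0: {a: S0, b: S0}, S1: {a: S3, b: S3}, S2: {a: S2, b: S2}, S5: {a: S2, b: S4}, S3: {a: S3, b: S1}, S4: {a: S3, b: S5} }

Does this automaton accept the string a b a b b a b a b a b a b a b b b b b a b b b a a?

Trace: S0 -a-> S0 -b-> S0 -a-> S0 -b-> S0 -b-> S0 -a-> S0 -b-> S0 -a-> S0 -b-> S0 -a-> S0 -b-> S0 -a-> S0 -b-> S0 -a-> S0 -b-> S0 -b-> S0 -b-> S0 -b-> S0 -b-> S0 -a-> S0 -b-> S0 -b-> S0 -b-> S0 -a-> S0 -a-> S0
End state S0 is accepting.

Yes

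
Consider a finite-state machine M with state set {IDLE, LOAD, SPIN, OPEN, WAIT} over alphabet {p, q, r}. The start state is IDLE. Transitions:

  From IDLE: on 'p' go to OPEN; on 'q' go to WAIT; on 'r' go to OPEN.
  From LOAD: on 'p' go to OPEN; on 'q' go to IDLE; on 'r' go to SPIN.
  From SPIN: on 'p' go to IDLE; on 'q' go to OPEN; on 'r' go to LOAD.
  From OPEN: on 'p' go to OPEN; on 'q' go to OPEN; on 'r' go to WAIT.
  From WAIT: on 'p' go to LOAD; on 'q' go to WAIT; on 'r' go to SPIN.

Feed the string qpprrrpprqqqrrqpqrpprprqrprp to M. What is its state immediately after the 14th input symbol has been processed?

LOAD

Trace: IDLE -q-> WAIT -p-> LOAD -p-> OPEN -r-> WAIT -r-> SPIN -r-> LOAD -p-> OPEN -p-> OPEN -r-> WAIT -q-> WAIT -q-> WAIT -q-> WAIT -r-> SPIN -r-> LOAD
After 14 symbols: LOAD.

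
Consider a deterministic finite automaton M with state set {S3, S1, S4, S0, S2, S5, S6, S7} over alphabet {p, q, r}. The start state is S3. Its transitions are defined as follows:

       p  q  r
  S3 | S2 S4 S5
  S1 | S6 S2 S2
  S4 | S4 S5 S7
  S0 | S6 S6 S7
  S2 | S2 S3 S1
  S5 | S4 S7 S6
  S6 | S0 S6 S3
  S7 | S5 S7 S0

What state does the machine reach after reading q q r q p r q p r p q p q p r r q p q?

S6

S3 → S4 → S5 → S6 → S6 → S0 → S7 → S7 → S5 → S6 → S0 → S6 → S0 → S6 → S0 → S7 → S0 → S6 → S0 → S6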